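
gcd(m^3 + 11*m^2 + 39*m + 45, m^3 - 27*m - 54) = m^2 + 6*m + 9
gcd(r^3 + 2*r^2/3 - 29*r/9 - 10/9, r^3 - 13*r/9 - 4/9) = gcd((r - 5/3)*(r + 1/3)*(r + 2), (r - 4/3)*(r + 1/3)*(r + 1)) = r + 1/3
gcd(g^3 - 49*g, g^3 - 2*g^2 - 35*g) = g^2 - 7*g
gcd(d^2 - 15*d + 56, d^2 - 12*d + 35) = d - 7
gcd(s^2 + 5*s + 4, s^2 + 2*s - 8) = s + 4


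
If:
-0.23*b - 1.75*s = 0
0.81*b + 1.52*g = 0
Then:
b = -7.60869565217391*s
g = 4.05463386727689*s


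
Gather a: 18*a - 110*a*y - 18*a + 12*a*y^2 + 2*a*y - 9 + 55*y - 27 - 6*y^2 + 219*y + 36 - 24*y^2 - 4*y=a*(12*y^2 - 108*y) - 30*y^2 + 270*y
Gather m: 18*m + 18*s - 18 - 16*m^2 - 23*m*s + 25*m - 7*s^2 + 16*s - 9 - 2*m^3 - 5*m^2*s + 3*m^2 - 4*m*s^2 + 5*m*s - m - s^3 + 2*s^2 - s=-2*m^3 + m^2*(-5*s - 13) + m*(-4*s^2 - 18*s + 42) - s^3 - 5*s^2 + 33*s - 27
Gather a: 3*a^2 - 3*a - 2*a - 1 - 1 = 3*a^2 - 5*a - 2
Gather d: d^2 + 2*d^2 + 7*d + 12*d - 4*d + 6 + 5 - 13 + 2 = 3*d^2 + 15*d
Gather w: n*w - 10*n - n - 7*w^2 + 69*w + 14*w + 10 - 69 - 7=-11*n - 7*w^2 + w*(n + 83) - 66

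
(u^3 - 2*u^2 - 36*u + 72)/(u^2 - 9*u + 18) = (u^2 + 4*u - 12)/(u - 3)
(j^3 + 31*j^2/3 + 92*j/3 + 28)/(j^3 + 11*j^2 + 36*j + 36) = (j + 7/3)/(j + 3)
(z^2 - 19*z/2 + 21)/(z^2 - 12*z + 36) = (z - 7/2)/(z - 6)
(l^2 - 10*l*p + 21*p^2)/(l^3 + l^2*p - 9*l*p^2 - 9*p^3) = (l - 7*p)/(l^2 + 4*l*p + 3*p^2)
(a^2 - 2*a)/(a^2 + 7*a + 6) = a*(a - 2)/(a^2 + 7*a + 6)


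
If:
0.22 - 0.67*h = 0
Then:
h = 0.33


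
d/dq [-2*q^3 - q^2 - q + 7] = -6*q^2 - 2*q - 1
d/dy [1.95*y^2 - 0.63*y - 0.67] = 3.9*y - 0.63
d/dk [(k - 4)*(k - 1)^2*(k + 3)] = 4*k^3 - 9*k^2 - 18*k + 23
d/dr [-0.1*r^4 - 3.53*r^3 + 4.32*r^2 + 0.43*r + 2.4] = -0.4*r^3 - 10.59*r^2 + 8.64*r + 0.43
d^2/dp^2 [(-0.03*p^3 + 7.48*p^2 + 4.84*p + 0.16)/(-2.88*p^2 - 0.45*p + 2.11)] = (-4.44089209850063e-16*p^5 + 1.13686837721616e-13*p^4 - 60.524874*p^3 - 280.860318*p^2 - 176.913054*p - 77.803952)/(23.887872*p^6 + 11.19744*p^5 - 50.753952*p^4 - 16.316235*p^3 + 37.184319*p^2 + 6.010335*p - 9.393931)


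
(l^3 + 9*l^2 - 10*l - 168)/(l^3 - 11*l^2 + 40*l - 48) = (l^2 + 13*l + 42)/(l^2 - 7*l + 12)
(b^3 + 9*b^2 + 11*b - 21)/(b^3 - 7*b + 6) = (b + 7)/(b - 2)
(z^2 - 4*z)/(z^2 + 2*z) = (z - 4)/(z + 2)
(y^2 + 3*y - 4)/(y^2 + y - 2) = (y + 4)/(y + 2)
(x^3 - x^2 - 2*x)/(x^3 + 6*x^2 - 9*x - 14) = x/(x + 7)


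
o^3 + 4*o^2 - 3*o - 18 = (o - 2)*(o + 3)^2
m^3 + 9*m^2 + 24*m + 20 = (m + 2)^2*(m + 5)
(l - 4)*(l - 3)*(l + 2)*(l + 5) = l^4 - 27*l^2 + 14*l + 120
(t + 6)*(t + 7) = t^2 + 13*t + 42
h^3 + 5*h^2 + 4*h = h*(h + 1)*(h + 4)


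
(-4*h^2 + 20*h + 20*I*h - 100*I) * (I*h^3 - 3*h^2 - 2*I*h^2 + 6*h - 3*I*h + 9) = -4*I*h^5 - 8*h^4 + 28*I*h^4 + 56*h^3 - 88*I*h^3 - 56*h^2 + 360*I*h^2 - 120*h - 420*I*h - 900*I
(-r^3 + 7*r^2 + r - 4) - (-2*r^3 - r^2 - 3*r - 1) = r^3 + 8*r^2 + 4*r - 3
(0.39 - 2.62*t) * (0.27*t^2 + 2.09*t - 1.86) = -0.7074*t^3 - 5.3705*t^2 + 5.6883*t - 0.7254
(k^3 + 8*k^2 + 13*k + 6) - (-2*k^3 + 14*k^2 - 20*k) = 3*k^3 - 6*k^2 + 33*k + 6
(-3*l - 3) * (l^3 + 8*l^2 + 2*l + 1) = -3*l^4 - 27*l^3 - 30*l^2 - 9*l - 3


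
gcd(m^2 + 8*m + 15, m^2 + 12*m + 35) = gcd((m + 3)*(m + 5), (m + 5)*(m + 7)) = m + 5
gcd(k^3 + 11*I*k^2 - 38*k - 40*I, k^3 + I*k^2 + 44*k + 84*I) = k + 2*I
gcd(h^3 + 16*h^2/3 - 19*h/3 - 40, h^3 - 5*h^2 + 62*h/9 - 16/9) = h - 8/3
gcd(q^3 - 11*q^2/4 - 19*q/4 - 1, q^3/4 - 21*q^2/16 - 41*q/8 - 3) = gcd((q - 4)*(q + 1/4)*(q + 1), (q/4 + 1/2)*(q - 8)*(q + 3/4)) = 1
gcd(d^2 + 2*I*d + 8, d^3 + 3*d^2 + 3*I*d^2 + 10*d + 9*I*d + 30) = d - 2*I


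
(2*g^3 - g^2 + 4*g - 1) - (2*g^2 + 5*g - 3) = 2*g^3 - 3*g^2 - g + 2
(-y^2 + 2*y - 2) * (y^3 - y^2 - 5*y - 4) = -y^5 + 3*y^4 + y^3 - 4*y^2 + 2*y + 8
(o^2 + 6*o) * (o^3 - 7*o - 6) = o^5 + 6*o^4 - 7*o^3 - 48*o^2 - 36*o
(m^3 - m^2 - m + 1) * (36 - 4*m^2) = -4*m^5 + 4*m^4 + 40*m^3 - 40*m^2 - 36*m + 36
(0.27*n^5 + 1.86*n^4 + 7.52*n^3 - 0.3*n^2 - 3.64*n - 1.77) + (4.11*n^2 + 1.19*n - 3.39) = 0.27*n^5 + 1.86*n^4 + 7.52*n^3 + 3.81*n^2 - 2.45*n - 5.16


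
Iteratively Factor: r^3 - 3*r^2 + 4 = (r - 2)*(r^2 - r - 2) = (r - 2)*(r + 1)*(r - 2)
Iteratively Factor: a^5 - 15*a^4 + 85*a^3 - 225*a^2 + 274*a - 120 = (a - 2)*(a^4 - 13*a^3 + 59*a^2 - 107*a + 60) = (a - 2)*(a - 1)*(a^3 - 12*a^2 + 47*a - 60) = (a - 5)*(a - 2)*(a - 1)*(a^2 - 7*a + 12) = (a - 5)*(a - 4)*(a - 2)*(a - 1)*(a - 3)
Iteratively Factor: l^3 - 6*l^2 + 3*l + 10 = (l + 1)*(l^2 - 7*l + 10) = (l - 5)*(l + 1)*(l - 2)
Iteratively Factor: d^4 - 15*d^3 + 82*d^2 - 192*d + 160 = (d - 2)*(d^3 - 13*d^2 + 56*d - 80) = (d - 4)*(d - 2)*(d^2 - 9*d + 20) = (d - 5)*(d - 4)*(d - 2)*(d - 4)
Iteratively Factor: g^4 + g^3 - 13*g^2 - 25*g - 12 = (g + 3)*(g^3 - 2*g^2 - 7*g - 4) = (g + 1)*(g + 3)*(g^2 - 3*g - 4) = (g - 4)*(g + 1)*(g + 3)*(g + 1)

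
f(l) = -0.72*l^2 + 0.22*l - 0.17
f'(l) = 0.22 - 1.44*l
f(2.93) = -5.71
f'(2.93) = -4.00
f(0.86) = -0.51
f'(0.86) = -1.02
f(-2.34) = -4.63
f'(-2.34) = 3.59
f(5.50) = -20.74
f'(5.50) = -7.70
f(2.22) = -3.23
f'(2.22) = -2.98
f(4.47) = -13.57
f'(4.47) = -6.22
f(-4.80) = -17.81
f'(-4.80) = 7.13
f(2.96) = -5.83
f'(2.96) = -4.04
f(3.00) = -5.99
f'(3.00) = -4.10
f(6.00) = -24.77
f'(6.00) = -8.42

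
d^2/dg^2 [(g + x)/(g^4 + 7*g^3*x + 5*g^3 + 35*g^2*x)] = 2*((g + x)*(4*g^2 + 21*g*x + 15*g + 70*x)^2 - (g^2 + 7*g*x + 5*g + 35*x)*(4*g^3 + 21*g^2*x + 15*g^2 + 70*g*x + (g + x)*(6*g^2 + 21*g*x + 15*g + 35*x)))/(g^4*(g^2 + 7*g*x + 5*g + 35*x)^3)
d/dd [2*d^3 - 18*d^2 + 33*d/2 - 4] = 6*d^2 - 36*d + 33/2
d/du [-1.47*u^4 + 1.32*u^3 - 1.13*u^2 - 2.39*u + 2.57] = -5.88*u^3 + 3.96*u^2 - 2.26*u - 2.39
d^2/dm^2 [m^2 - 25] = 2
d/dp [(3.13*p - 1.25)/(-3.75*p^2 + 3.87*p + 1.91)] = (11.7375*p^2 - 9.375*p + 10.8158)/(14.0625*p^4 - 29.025*p^3 + 0.651900000000001*p^2 + 14.7834*p + 3.6481)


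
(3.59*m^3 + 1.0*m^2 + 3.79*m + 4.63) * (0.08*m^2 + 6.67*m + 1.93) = 0.2872*m^5 + 24.0253*m^4 + 13.9019*m^3 + 27.5797*m^2 + 38.1968*m + 8.9359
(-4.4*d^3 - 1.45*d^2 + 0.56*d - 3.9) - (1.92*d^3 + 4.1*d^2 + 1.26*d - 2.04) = -6.32*d^3 - 5.55*d^2 - 0.7*d - 1.86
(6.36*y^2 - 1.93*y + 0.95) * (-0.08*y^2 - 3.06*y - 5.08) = -0.5088*y^4 - 19.3072*y^3 - 26.479*y^2 + 6.8974*y - 4.826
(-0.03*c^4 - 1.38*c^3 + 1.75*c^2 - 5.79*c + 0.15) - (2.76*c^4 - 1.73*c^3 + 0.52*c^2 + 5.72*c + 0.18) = -2.79*c^4 + 0.35*c^3 + 1.23*c^2 - 11.51*c - 0.03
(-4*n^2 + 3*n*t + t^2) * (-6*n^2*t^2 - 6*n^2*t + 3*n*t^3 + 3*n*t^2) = 24*n^4*t^2 + 24*n^4*t - 30*n^3*t^3 - 30*n^3*t^2 + 3*n^2*t^4 + 3*n^2*t^3 + 3*n*t^5 + 3*n*t^4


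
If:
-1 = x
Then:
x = -1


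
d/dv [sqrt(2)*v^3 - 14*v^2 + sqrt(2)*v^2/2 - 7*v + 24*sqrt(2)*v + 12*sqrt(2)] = 3*sqrt(2)*v^2 - 28*v + sqrt(2)*v - 7 + 24*sqrt(2)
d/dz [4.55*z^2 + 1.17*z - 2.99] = 9.1*z + 1.17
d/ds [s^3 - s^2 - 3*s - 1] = 3*s^2 - 2*s - 3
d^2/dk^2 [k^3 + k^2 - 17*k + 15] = 6*k + 2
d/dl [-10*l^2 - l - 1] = -20*l - 1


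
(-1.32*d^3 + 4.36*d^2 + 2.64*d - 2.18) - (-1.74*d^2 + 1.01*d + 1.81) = -1.32*d^3 + 6.1*d^2 + 1.63*d - 3.99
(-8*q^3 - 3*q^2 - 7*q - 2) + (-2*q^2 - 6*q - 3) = -8*q^3 - 5*q^2 - 13*q - 5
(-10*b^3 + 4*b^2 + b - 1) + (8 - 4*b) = -10*b^3 + 4*b^2 - 3*b + 7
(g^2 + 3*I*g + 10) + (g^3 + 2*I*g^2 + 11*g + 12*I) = g^3 + g^2 + 2*I*g^2 + 11*g + 3*I*g + 10 + 12*I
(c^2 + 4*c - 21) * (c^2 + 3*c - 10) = c^4 + 7*c^3 - 19*c^2 - 103*c + 210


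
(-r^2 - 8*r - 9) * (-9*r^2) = 9*r^4 + 72*r^3 + 81*r^2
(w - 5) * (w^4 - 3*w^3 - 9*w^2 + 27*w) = w^5 - 8*w^4 + 6*w^3 + 72*w^2 - 135*w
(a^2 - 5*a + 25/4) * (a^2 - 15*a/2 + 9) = a^4 - 25*a^3/2 + 211*a^2/4 - 735*a/8 + 225/4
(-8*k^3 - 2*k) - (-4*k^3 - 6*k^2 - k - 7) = -4*k^3 + 6*k^2 - k + 7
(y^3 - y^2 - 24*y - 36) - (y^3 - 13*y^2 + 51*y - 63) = 12*y^2 - 75*y + 27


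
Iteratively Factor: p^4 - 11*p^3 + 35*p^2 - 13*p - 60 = (p + 1)*(p^3 - 12*p^2 + 47*p - 60) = (p - 5)*(p + 1)*(p^2 - 7*p + 12) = (p - 5)*(p - 4)*(p + 1)*(p - 3)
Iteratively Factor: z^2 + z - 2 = (z - 1)*(z + 2)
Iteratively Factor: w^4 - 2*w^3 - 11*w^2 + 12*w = (w + 3)*(w^3 - 5*w^2 + 4*w) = w*(w + 3)*(w^2 - 5*w + 4) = w*(w - 1)*(w + 3)*(w - 4)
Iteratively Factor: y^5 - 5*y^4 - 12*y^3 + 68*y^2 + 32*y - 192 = (y - 4)*(y^4 - y^3 - 16*y^2 + 4*y + 48) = (y - 4)*(y + 2)*(y^3 - 3*y^2 - 10*y + 24) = (y - 4)^2*(y + 2)*(y^2 + y - 6) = (y - 4)^2*(y + 2)*(y + 3)*(y - 2)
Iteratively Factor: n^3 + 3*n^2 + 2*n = (n + 2)*(n^2 + n) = (n + 1)*(n + 2)*(n)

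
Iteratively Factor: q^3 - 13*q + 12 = (q + 4)*(q^2 - 4*q + 3) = (q - 1)*(q + 4)*(q - 3)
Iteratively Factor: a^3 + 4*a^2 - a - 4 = (a + 4)*(a^2 - 1) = (a + 1)*(a + 4)*(a - 1)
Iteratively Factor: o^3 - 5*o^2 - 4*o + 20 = (o + 2)*(o^2 - 7*o + 10) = (o - 5)*(o + 2)*(o - 2)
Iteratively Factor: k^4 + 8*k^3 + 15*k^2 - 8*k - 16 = (k + 4)*(k^3 + 4*k^2 - k - 4) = (k + 1)*(k + 4)*(k^2 + 3*k - 4) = (k - 1)*(k + 1)*(k + 4)*(k + 4)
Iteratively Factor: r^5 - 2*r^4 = (r)*(r^4 - 2*r^3) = r^2*(r^3 - 2*r^2) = r^3*(r^2 - 2*r) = r^4*(r - 2)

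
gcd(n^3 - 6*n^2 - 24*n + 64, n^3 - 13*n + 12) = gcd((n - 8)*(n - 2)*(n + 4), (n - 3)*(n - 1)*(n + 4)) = n + 4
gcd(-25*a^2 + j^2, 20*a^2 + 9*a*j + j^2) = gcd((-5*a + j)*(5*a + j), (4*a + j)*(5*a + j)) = 5*a + j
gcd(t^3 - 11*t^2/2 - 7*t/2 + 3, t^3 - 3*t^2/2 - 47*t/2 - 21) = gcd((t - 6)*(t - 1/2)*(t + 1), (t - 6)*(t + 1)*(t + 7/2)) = t^2 - 5*t - 6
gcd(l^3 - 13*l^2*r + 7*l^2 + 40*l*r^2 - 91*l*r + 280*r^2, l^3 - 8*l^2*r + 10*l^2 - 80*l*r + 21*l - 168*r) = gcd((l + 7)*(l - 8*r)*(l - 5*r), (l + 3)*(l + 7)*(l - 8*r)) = -l^2 + 8*l*r - 7*l + 56*r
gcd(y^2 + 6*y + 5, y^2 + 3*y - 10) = y + 5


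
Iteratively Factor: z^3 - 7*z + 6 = (z - 1)*(z^2 + z - 6) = (z - 1)*(z + 3)*(z - 2)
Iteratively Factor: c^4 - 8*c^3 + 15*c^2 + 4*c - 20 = (c + 1)*(c^3 - 9*c^2 + 24*c - 20) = (c - 2)*(c + 1)*(c^2 - 7*c + 10) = (c - 2)^2*(c + 1)*(c - 5)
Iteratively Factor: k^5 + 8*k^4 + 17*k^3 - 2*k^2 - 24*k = (k + 3)*(k^4 + 5*k^3 + 2*k^2 - 8*k) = (k + 2)*(k + 3)*(k^3 + 3*k^2 - 4*k) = (k + 2)*(k + 3)*(k + 4)*(k^2 - k) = k*(k + 2)*(k + 3)*(k + 4)*(k - 1)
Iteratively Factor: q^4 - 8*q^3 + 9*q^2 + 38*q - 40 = (q - 4)*(q^3 - 4*q^2 - 7*q + 10) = (q - 5)*(q - 4)*(q^2 + q - 2) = (q - 5)*(q - 4)*(q - 1)*(q + 2)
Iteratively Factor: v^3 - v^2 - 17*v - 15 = (v - 5)*(v^2 + 4*v + 3) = (v - 5)*(v + 3)*(v + 1)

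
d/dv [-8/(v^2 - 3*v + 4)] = 8*(2*v - 3)/(v^2 - 3*v + 4)^2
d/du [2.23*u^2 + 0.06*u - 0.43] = 4.46*u + 0.06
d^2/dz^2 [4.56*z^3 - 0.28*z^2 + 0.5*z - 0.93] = 27.36*z - 0.56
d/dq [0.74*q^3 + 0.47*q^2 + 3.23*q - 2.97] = 2.22*q^2 + 0.94*q + 3.23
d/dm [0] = 0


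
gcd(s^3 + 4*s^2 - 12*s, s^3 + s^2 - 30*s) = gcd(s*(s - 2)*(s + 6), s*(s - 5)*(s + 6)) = s^2 + 6*s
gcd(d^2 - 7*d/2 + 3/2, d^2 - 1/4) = d - 1/2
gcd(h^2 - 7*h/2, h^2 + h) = h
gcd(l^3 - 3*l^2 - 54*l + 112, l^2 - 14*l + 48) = l - 8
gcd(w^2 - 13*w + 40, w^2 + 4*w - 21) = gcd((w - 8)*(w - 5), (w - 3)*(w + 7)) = 1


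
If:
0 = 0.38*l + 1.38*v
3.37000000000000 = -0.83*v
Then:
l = 14.75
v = -4.06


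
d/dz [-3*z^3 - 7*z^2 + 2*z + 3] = -9*z^2 - 14*z + 2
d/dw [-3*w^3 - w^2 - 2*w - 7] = -9*w^2 - 2*w - 2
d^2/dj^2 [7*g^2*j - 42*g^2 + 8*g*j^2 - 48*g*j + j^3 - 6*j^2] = 16*g + 6*j - 12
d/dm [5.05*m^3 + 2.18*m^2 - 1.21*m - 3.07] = 15.15*m^2 + 4.36*m - 1.21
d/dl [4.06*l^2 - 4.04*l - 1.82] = 8.12*l - 4.04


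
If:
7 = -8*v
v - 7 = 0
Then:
No Solution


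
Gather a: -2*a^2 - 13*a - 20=-2*a^2 - 13*a - 20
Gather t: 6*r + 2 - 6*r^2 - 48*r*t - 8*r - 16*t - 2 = -6*r^2 - 2*r + t*(-48*r - 16)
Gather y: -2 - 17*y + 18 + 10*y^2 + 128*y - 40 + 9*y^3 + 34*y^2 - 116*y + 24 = 9*y^3 + 44*y^2 - 5*y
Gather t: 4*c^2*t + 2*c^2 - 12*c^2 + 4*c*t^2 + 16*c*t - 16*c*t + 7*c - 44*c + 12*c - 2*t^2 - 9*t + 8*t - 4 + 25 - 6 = -10*c^2 - 25*c + t^2*(4*c - 2) + t*(4*c^2 - 1) + 15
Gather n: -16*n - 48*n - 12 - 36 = -64*n - 48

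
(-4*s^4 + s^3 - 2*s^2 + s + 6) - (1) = -4*s^4 + s^3 - 2*s^2 + s + 5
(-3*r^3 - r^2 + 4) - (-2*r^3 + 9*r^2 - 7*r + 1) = -r^3 - 10*r^2 + 7*r + 3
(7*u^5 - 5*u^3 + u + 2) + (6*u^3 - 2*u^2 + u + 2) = 7*u^5 + u^3 - 2*u^2 + 2*u + 4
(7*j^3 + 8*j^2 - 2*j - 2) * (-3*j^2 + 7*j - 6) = -21*j^5 + 25*j^4 + 20*j^3 - 56*j^2 - 2*j + 12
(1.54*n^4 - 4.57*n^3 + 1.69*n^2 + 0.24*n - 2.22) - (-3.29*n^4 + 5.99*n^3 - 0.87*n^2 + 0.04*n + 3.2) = 4.83*n^4 - 10.56*n^3 + 2.56*n^2 + 0.2*n - 5.42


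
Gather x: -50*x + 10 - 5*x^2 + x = -5*x^2 - 49*x + 10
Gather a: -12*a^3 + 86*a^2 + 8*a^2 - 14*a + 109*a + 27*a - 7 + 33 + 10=-12*a^3 + 94*a^2 + 122*a + 36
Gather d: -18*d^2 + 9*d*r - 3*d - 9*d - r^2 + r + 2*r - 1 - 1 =-18*d^2 + d*(9*r - 12) - r^2 + 3*r - 2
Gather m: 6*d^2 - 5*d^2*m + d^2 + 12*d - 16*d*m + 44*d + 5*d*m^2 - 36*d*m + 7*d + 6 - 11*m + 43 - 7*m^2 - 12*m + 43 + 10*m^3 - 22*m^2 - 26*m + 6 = 7*d^2 + 63*d + 10*m^3 + m^2*(5*d - 29) + m*(-5*d^2 - 52*d - 49) + 98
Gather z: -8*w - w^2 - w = -w^2 - 9*w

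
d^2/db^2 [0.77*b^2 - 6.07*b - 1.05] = 1.54000000000000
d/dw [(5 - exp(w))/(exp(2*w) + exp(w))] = (exp(2*w) - 10*exp(w) - 5)*exp(-w)/(exp(2*w) + 2*exp(w) + 1)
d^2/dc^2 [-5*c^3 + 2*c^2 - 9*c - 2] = 4 - 30*c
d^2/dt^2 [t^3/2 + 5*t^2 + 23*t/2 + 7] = 3*t + 10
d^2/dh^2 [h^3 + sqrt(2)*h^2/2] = 6*h + sqrt(2)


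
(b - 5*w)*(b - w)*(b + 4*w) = b^3 - 2*b^2*w - 19*b*w^2 + 20*w^3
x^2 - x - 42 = (x - 7)*(x + 6)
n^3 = n^3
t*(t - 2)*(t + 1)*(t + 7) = t^4 + 6*t^3 - 9*t^2 - 14*t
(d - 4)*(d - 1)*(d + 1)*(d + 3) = d^4 - d^3 - 13*d^2 + d + 12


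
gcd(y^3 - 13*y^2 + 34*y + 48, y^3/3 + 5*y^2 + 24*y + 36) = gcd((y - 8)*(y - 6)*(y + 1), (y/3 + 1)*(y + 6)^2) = 1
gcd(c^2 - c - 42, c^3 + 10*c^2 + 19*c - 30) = c + 6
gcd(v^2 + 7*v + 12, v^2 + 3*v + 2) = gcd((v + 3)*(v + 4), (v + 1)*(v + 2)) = 1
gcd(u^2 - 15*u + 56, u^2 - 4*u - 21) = u - 7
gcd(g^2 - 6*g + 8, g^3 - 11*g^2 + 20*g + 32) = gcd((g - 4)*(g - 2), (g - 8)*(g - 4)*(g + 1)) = g - 4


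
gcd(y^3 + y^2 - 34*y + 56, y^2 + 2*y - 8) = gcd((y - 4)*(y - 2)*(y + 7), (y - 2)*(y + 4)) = y - 2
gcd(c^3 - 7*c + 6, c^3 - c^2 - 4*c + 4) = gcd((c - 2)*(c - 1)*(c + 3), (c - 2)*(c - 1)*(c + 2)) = c^2 - 3*c + 2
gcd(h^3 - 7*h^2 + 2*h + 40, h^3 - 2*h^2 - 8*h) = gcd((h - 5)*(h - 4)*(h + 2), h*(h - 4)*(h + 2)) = h^2 - 2*h - 8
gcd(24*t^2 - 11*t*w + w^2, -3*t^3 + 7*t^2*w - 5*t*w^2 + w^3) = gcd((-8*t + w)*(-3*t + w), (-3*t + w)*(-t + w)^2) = 3*t - w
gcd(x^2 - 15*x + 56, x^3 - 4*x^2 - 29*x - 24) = x - 8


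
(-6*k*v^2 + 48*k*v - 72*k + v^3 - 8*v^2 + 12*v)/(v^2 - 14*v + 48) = (-6*k*v + 12*k + v^2 - 2*v)/(v - 8)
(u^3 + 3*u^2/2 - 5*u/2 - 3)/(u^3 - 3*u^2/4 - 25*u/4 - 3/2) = 2*(2*u^2 - u - 3)/(4*u^2 - 11*u - 3)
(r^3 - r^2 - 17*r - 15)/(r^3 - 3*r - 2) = (r^2 - 2*r - 15)/(r^2 - r - 2)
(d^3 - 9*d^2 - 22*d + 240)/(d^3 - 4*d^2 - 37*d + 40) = (d - 6)/(d - 1)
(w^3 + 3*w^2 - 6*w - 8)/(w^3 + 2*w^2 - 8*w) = (w + 1)/w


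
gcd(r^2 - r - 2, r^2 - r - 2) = r^2 - r - 2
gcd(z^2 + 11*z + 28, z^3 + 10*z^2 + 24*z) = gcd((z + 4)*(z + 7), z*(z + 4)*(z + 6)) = z + 4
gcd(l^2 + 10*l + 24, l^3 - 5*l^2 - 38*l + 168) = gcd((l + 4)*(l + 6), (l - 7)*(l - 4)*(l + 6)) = l + 6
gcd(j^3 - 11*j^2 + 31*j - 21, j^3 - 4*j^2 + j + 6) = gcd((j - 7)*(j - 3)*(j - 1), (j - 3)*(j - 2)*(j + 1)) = j - 3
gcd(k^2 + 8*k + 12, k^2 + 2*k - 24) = k + 6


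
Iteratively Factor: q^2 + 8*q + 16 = (q + 4)*(q + 4)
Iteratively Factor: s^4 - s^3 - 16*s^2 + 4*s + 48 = (s - 2)*(s^3 + s^2 - 14*s - 24) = (s - 2)*(s + 2)*(s^2 - s - 12) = (s - 2)*(s + 2)*(s + 3)*(s - 4)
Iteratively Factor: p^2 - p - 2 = (p + 1)*(p - 2)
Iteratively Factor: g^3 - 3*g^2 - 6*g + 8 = (g - 1)*(g^2 - 2*g - 8) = (g - 4)*(g - 1)*(g + 2)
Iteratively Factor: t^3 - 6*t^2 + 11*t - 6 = (t - 2)*(t^2 - 4*t + 3) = (t - 3)*(t - 2)*(t - 1)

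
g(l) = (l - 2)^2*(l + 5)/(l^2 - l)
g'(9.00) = 1.15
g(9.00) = 9.53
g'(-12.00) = 1.10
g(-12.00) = -8.79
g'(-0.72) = 37.55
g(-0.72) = 25.57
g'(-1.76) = 6.67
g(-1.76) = 9.43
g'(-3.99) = 2.02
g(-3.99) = 1.82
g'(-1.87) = 5.99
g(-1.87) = 8.73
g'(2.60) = 1.61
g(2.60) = 0.66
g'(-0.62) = 50.74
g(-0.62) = 29.93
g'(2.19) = 0.93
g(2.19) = 0.10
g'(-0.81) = 29.65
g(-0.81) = 22.57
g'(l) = (1 - 2*l)*(l - 2)^2*(l + 5)/(l^2 - l)^2 + (l - 2)^2/(l^2 - l) + (l + 5)*(2*l - 4)/(l^2 - l)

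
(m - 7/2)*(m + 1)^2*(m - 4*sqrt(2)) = m^4 - 4*sqrt(2)*m^3 - 3*m^3/2 - 6*m^2 + 6*sqrt(2)*m^2 - 7*m/2 + 24*sqrt(2)*m + 14*sqrt(2)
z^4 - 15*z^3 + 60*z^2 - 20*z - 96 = (z - 8)*(z - 6)*(z - 2)*(z + 1)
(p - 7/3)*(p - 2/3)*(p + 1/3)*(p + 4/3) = p^4 - 4*p^3/3 - 3*p^2 + 34*p/27 + 56/81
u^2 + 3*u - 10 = (u - 2)*(u + 5)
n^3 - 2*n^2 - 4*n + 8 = (n - 2)^2*(n + 2)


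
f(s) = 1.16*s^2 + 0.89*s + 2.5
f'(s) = 2.32*s + 0.89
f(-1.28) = 3.26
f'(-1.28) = -2.08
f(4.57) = 30.79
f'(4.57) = 11.49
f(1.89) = 8.33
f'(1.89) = 5.27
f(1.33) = 5.74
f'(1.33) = 3.98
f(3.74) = 22.05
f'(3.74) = 9.57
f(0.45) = 3.14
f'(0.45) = 1.93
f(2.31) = 10.75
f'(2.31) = 6.25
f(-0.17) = 2.38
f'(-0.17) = 0.50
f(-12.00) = 158.86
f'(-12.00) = -26.95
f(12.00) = 180.22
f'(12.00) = 28.73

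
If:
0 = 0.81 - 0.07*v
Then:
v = 11.57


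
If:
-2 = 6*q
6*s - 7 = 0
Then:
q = -1/3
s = 7/6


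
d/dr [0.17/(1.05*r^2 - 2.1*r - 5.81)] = 0.357*(1 - r)/(-1.05*r^2 + 2.1*r + 5.81)^2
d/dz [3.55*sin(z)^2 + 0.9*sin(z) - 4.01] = (7.1*sin(z) + 0.9)*cos(z)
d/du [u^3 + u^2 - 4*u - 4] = 3*u^2 + 2*u - 4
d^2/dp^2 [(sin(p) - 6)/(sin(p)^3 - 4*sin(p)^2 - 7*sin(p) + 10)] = 2*(-2*sin(p)^6 + 31*sin(p)^5 - 120*sin(p)^4 + 61*sin(p)^3 + 138*sin(p)^2 + 508*sin(p) + 464)/((sin(p) - 5)^3*(sin(p) - 1)^2*(sin(p) + 2)^3)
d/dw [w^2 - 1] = 2*w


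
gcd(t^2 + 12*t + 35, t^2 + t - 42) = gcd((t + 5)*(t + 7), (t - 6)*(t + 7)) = t + 7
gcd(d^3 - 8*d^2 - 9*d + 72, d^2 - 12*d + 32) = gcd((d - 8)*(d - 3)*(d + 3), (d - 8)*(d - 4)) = d - 8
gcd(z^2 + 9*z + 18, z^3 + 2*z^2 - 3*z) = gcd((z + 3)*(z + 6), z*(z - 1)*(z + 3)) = z + 3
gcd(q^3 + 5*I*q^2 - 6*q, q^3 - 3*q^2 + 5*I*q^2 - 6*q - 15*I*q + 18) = q^2 + 5*I*q - 6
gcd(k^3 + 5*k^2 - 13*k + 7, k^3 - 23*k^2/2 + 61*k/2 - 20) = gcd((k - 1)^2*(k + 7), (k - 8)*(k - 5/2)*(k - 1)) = k - 1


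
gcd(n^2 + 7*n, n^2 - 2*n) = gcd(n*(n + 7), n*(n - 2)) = n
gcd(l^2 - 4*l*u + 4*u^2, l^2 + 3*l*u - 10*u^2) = -l + 2*u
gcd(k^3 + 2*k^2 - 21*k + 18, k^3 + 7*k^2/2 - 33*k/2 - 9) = k^2 + 3*k - 18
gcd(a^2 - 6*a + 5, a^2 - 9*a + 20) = a - 5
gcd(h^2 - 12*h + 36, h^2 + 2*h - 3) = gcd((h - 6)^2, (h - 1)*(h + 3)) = 1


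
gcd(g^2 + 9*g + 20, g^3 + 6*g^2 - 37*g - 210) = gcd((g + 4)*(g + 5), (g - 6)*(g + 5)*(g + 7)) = g + 5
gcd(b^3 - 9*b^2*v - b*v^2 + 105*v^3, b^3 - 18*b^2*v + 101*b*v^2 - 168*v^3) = -b + 7*v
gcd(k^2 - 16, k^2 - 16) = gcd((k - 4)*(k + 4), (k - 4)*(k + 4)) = k^2 - 16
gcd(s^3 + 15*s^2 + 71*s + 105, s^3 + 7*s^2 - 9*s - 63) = s^2 + 10*s + 21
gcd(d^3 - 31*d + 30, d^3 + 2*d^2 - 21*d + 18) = d^2 + 5*d - 6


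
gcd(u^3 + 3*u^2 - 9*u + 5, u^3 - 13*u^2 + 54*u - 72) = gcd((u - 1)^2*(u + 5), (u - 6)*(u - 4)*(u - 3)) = 1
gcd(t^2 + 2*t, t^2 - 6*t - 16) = t + 2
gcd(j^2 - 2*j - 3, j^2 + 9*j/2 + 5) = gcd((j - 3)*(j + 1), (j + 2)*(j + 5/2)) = 1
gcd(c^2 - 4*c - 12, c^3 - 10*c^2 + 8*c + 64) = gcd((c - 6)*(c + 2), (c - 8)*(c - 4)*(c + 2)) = c + 2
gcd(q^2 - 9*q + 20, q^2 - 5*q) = q - 5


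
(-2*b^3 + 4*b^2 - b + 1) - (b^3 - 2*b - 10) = -3*b^3 + 4*b^2 + b + 11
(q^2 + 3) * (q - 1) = q^3 - q^2 + 3*q - 3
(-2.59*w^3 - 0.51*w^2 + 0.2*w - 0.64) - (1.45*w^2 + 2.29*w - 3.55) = -2.59*w^3 - 1.96*w^2 - 2.09*w + 2.91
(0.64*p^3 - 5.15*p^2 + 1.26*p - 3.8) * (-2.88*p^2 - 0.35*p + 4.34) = -1.8432*p^5 + 14.608*p^4 + 0.9513*p^3 - 11.848*p^2 + 6.7984*p - 16.492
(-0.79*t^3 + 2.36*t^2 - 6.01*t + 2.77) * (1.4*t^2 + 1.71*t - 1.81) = -1.106*t^5 + 1.9531*t^4 - 2.9485*t^3 - 10.6707*t^2 + 15.6148*t - 5.0137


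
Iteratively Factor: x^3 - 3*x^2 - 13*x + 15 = (x + 3)*(x^2 - 6*x + 5) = (x - 1)*(x + 3)*(x - 5)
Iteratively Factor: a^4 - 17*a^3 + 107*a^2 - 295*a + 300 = (a - 5)*(a^3 - 12*a^2 + 47*a - 60) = (a - 5)*(a - 4)*(a^2 - 8*a + 15) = (a - 5)*(a - 4)*(a - 3)*(a - 5)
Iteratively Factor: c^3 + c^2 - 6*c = (c)*(c^2 + c - 6) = c*(c + 3)*(c - 2)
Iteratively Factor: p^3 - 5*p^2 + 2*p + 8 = (p + 1)*(p^2 - 6*p + 8) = (p - 4)*(p + 1)*(p - 2)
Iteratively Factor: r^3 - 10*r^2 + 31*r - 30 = (r - 3)*(r^2 - 7*r + 10) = (r - 5)*(r - 3)*(r - 2)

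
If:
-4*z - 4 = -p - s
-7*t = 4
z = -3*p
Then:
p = -z/3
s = 13*z/3 + 4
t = -4/7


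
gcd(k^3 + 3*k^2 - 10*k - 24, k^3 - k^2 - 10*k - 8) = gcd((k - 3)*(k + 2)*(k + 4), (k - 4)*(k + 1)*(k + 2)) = k + 2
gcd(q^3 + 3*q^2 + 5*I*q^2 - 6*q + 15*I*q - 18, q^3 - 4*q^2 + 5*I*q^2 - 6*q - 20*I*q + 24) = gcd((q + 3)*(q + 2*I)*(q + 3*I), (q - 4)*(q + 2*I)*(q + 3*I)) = q^2 + 5*I*q - 6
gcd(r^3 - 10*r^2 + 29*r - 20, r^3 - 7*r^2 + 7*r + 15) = r - 5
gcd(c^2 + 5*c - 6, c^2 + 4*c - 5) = c - 1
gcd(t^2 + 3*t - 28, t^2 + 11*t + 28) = t + 7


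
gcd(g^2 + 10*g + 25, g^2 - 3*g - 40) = g + 5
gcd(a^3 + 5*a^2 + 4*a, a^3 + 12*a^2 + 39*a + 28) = a^2 + 5*a + 4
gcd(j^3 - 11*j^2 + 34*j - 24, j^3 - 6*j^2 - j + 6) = j^2 - 7*j + 6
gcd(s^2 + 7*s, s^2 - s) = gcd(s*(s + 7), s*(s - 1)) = s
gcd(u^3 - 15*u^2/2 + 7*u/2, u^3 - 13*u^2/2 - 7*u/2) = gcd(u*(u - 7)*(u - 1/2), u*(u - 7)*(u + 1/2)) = u^2 - 7*u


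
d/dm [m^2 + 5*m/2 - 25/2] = 2*m + 5/2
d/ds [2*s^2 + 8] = 4*s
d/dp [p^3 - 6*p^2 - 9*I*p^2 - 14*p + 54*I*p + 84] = 3*p^2 - 12*p - 18*I*p - 14 + 54*I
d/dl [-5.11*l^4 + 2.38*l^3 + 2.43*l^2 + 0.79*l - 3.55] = -20.44*l^3 + 7.14*l^2 + 4.86*l + 0.79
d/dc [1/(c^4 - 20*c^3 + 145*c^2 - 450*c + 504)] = 2*(-2*c^3 + 30*c^2 - 145*c + 225)/(c^4 - 20*c^3 + 145*c^2 - 450*c + 504)^2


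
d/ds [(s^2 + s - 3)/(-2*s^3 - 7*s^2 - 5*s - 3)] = 2*(s^4 + 2*s^3 - 8*s^2 - 24*s - 9)/(4*s^6 + 28*s^5 + 69*s^4 + 82*s^3 + 67*s^2 + 30*s + 9)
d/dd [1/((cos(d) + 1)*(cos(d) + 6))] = (2*cos(d) + 7)*sin(d)/((cos(d) + 1)^2*(cos(d) + 6)^2)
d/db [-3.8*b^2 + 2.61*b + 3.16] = 2.61 - 7.6*b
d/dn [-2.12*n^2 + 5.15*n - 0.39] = 5.15 - 4.24*n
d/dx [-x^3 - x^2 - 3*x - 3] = -3*x^2 - 2*x - 3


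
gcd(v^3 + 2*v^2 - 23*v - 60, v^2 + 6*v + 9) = v + 3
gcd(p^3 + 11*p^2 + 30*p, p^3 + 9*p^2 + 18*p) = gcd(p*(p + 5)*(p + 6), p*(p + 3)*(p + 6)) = p^2 + 6*p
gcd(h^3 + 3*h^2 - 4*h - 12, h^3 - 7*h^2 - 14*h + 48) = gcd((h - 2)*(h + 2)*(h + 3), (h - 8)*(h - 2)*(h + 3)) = h^2 + h - 6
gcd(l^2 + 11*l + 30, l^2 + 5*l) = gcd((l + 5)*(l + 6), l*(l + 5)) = l + 5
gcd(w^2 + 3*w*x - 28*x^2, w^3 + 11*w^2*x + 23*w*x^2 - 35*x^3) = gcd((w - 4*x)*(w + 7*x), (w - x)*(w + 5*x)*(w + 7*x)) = w + 7*x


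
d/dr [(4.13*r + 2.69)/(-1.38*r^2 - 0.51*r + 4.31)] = (5.6994*r^2 + 7.4244*r + 19.1722)/(1.9044*r^4 + 1.4076*r^3 - 11.6355*r^2 - 4.3962*r + 18.5761)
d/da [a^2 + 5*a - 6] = 2*a + 5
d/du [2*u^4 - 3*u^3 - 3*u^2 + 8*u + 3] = 8*u^3 - 9*u^2 - 6*u + 8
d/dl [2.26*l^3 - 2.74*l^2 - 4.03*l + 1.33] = 6.78*l^2 - 5.48*l - 4.03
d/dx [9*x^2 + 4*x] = 18*x + 4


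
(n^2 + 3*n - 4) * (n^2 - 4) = n^4 + 3*n^3 - 8*n^2 - 12*n + 16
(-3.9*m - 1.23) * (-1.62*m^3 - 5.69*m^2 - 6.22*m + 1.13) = 6.318*m^4 + 24.1836*m^3 + 31.2567*m^2 + 3.2436*m - 1.3899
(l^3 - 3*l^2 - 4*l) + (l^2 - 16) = l^3 - 2*l^2 - 4*l - 16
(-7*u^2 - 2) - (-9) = 7 - 7*u^2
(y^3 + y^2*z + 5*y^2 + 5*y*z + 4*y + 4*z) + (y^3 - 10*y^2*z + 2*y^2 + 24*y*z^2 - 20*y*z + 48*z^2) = 2*y^3 - 9*y^2*z + 7*y^2 + 24*y*z^2 - 15*y*z + 4*y + 48*z^2 + 4*z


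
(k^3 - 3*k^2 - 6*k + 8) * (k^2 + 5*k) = k^5 + 2*k^4 - 21*k^3 - 22*k^2 + 40*k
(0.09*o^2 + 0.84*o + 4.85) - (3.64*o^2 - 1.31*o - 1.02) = -3.55*o^2 + 2.15*o + 5.87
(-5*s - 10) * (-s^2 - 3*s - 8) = 5*s^3 + 25*s^2 + 70*s + 80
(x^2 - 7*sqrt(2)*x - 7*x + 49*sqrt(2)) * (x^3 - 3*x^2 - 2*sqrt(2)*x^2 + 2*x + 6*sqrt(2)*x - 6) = x^5 - 9*sqrt(2)*x^4 - 10*x^4 + 51*x^3 + 90*sqrt(2)*x^3 - 300*x^2 - 203*sqrt(2)*x^2 + 140*sqrt(2)*x + 630*x - 294*sqrt(2)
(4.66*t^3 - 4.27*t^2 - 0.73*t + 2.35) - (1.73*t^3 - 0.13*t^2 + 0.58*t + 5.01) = 2.93*t^3 - 4.14*t^2 - 1.31*t - 2.66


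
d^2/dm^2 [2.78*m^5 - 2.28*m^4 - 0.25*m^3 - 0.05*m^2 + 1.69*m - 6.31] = 55.6*m^3 - 27.36*m^2 - 1.5*m - 0.1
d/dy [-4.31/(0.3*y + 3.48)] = 1.293/(0.3*y + 3.48)^2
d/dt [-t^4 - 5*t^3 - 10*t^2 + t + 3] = -4*t^3 - 15*t^2 - 20*t + 1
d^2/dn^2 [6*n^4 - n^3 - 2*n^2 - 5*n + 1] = 72*n^2 - 6*n - 4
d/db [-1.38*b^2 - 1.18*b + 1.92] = -2.76*b - 1.18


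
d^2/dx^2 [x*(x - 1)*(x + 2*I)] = 6*x - 2 + 4*I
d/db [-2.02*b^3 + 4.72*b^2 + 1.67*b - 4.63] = -6.06*b^2 + 9.44*b + 1.67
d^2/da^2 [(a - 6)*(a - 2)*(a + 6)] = 6*a - 4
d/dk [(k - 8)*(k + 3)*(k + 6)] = 3*k^2 + 2*k - 54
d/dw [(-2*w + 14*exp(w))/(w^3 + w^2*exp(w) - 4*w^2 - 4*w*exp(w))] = 2*(w*(7*exp(w) - 1)*(w^2 + w*exp(w) - 4*w - 4*exp(w)) - (w - 7*exp(w))*(-w^2*exp(w) - 3*w^2 + 2*w*exp(w) + 8*w + 4*exp(w)))/(w^2*(w^2 + w*exp(w) - 4*w - 4*exp(w))^2)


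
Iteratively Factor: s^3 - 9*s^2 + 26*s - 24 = (s - 2)*(s^2 - 7*s + 12) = (s - 4)*(s - 2)*(s - 3)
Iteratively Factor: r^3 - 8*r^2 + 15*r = (r - 3)*(r^2 - 5*r) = r*(r - 3)*(r - 5)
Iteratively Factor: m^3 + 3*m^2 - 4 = (m + 2)*(m^2 + m - 2) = (m + 2)^2*(m - 1)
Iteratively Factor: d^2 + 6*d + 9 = (d + 3)*(d + 3)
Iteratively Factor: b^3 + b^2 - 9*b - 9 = (b + 1)*(b^2 - 9) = (b + 1)*(b + 3)*(b - 3)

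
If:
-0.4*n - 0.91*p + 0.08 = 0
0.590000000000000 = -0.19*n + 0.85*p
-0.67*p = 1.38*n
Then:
No Solution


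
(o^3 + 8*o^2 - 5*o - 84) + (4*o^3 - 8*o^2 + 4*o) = 5*o^3 - o - 84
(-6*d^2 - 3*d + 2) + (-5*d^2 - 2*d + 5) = -11*d^2 - 5*d + 7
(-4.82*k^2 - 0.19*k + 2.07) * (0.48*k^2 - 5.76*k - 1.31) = -2.3136*k^4 + 27.672*k^3 + 8.4022*k^2 - 11.6743*k - 2.7117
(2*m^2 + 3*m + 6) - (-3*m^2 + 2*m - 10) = 5*m^2 + m + 16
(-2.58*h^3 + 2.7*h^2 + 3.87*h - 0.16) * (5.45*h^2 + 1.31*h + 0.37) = -14.061*h^5 + 11.3352*h^4 + 23.6739*h^3 + 5.1967*h^2 + 1.2223*h - 0.0592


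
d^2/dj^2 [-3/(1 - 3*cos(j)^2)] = 18*(-6*sin(j)^4 + 5*sin(j)^2 + 2)/(3*cos(j)^2 - 1)^3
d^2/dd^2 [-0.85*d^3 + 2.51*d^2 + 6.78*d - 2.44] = 5.02 - 5.1*d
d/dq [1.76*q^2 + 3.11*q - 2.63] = 3.52*q + 3.11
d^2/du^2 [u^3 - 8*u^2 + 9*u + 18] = 6*u - 16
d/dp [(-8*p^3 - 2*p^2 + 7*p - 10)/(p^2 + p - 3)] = (-8*p^4 - 16*p^3 + 63*p^2 + 32*p - 11)/(p^4 + 2*p^3 - 5*p^2 - 6*p + 9)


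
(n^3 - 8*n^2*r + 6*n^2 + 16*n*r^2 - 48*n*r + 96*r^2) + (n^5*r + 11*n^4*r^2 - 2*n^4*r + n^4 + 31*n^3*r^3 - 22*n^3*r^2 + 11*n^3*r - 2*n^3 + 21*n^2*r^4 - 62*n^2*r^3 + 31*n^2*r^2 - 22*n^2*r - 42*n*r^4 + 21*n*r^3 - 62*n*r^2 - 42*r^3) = n^5*r + 11*n^4*r^2 - 2*n^4*r + n^4 + 31*n^3*r^3 - 22*n^3*r^2 + 11*n^3*r - n^3 + 21*n^2*r^4 - 62*n^2*r^3 + 31*n^2*r^2 - 30*n^2*r + 6*n^2 - 42*n*r^4 + 21*n*r^3 - 46*n*r^2 - 48*n*r - 42*r^3 + 96*r^2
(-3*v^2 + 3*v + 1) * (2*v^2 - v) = -6*v^4 + 9*v^3 - v^2 - v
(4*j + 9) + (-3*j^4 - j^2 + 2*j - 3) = -3*j^4 - j^2 + 6*j + 6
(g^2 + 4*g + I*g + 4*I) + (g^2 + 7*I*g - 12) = 2*g^2 + 4*g + 8*I*g - 12 + 4*I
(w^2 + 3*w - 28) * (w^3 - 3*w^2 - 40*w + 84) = w^5 - 77*w^3 + 48*w^2 + 1372*w - 2352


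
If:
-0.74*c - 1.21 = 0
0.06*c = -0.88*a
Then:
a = 0.11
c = -1.64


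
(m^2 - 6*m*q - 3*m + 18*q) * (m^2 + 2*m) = m^4 - 6*m^3*q - m^3 + 6*m^2*q - 6*m^2 + 36*m*q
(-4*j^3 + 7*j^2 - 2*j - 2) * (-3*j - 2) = 12*j^4 - 13*j^3 - 8*j^2 + 10*j + 4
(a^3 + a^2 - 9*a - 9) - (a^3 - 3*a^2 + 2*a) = 4*a^2 - 11*a - 9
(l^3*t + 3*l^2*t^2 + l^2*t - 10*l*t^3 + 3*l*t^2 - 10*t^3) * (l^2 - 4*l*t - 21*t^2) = l^5*t - l^4*t^2 + l^4*t - 43*l^3*t^3 - l^3*t^2 - 23*l^2*t^4 - 43*l^2*t^3 + 210*l*t^5 - 23*l*t^4 + 210*t^5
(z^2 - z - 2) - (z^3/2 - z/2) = -z^3/2 + z^2 - z/2 - 2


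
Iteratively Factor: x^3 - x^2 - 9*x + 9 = (x - 3)*(x^2 + 2*x - 3) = (x - 3)*(x - 1)*(x + 3)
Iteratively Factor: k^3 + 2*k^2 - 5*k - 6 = (k + 3)*(k^2 - k - 2) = (k - 2)*(k + 3)*(k + 1)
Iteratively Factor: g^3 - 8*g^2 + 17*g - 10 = (g - 1)*(g^2 - 7*g + 10) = (g - 2)*(g - 1)*(g - 5)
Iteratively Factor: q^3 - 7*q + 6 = (q - 1)*(q^2 + q - 6) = (q - 2)*(q - 1)*(q + 3)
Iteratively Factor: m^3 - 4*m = (m - 2)*(m^2 + 2*m) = (m - 2)*(m + 2)*(m)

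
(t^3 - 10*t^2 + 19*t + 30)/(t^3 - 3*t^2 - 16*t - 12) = (t - 5)/(t + 2)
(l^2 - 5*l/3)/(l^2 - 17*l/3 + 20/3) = l/(l - 4)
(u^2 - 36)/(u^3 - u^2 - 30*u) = (u + 6)/(u*(u + 5))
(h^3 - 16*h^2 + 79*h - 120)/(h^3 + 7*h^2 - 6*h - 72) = (h^2 - 13*h + 40)/(h^2 + 10*h + 24)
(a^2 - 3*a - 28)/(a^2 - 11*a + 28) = (a + 4)/(a - 4)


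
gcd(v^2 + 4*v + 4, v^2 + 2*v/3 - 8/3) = v + 2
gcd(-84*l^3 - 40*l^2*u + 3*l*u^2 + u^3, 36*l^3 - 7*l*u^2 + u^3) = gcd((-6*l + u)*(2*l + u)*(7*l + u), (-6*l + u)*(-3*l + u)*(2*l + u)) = -12*l^2 - 4*l*u + u^2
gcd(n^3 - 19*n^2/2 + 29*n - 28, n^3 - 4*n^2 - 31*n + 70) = n - 2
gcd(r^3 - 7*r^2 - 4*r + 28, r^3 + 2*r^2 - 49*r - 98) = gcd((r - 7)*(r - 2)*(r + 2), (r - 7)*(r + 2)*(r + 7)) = r^2 - 5*r - 14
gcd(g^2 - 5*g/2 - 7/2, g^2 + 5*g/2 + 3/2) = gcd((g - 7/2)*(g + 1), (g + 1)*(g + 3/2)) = g + 1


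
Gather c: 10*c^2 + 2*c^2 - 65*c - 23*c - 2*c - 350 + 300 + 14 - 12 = 12*c^2 - 90*c - 48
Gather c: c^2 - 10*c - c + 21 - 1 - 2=c^2 - 11*c + 18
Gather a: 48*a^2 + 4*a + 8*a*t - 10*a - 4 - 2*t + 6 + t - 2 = 48*a^2 + a*(8*t - 6) - t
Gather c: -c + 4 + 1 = 5 - c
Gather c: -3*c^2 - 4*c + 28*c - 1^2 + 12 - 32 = -3*c^2 + 24*c - 21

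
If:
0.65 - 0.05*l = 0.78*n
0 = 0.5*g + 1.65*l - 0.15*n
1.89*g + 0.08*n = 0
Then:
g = -0.04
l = 0.09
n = 0.83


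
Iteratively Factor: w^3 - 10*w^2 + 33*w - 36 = (w - 3)*(w^2 - 7*w + 12) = (w - 4)*(w - 3)*(w - 3)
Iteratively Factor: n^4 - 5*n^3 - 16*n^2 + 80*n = (n - 4)*(n^3 - n^2 - 20*n) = (n - 4)*(n + 4)*(n^2 - 5*n) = n*(n - 4)*(n + 4)*(n - 5)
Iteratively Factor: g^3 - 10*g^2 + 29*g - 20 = (g - 5)*(g^2 - 5*g + 4) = (g - 5)*(g - 1)*(g - 4)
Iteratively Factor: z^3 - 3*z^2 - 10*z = (z)*(z^2 - 3*z - 10) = z*(z - 5)*(z + 2)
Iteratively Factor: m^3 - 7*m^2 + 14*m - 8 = (m - 1)*(m^2 - 6*m + 8) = (m - 2)*(m - 1)*(m - 4)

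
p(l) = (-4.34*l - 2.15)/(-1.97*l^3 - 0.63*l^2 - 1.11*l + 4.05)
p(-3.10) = 0.19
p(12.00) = 0.02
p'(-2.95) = 0.11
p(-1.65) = 0.38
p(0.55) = -1.55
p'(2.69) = -0.27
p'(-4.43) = 0.04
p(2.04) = 0.63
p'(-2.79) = 0.12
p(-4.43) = 0.10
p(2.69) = 0.33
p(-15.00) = 0.01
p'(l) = (-4.34*l - 2.15)*(5.91*l^2 + 1.26*l + 1.11)/(-1.97*l^3 - 0.63*l^2 - 1.11*l + 4.05)^2 - 4.34/(-1.97*l^3 - 0.63*l^2 - 1.11*l + 4.05)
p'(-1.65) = 0.11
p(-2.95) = 0.20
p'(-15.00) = 0.00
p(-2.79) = 0.22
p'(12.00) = -0.00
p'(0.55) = -3.39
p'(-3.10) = 0.10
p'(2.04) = -0.76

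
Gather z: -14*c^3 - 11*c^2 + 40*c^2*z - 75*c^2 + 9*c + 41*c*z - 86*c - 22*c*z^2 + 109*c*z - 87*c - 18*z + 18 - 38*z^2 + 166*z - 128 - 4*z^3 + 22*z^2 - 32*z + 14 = -14*c^3 - 86*c^2 - 164*c - 4*z^3 + z^2*(-22*c - 16) + z*(40*c^2 + 150*c + 116) - 96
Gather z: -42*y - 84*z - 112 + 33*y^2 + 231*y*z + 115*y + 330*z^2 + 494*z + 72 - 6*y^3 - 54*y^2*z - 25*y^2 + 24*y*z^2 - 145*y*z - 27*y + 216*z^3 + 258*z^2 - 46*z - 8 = -6*y^3 + 8*y^2 + 46*y + 216*z^3 + z^2*(24*y + 588) + z*(-54*y^2 + 86*y + 364) - 48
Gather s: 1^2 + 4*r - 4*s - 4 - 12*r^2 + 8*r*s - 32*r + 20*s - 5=-12*r^2 - 28*r + s*(8*r + 16) - 8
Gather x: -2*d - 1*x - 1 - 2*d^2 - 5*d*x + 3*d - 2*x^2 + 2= -2*d^2 + d - 2*x^2 + x*(-5*d - 1) + 1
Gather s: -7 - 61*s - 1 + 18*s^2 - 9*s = 18*s^2 - 70*s - 8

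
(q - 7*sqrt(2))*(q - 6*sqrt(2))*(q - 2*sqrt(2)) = q^3 - 15*sqrt(2)*q^2 + 136*q - 168*sqrt(2)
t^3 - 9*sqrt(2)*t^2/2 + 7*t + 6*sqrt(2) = (t - 3*sqrt(2))*(t - 2*sqrt(2))*(t + sqrt(2)/2)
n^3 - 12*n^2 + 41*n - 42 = (n - 7)*(n - 3)*(n - 2)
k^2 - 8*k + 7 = (k - 7)*(k - 1)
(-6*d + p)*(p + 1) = -6*d*p - 6*d + p^2 + p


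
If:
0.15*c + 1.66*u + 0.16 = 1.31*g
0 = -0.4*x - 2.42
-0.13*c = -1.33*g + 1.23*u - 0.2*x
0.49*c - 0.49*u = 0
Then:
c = 2.19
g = 3.15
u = 2.19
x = -6.05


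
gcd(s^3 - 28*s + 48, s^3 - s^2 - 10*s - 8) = s - 4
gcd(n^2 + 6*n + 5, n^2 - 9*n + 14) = 1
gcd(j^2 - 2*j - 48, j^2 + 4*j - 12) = j + 6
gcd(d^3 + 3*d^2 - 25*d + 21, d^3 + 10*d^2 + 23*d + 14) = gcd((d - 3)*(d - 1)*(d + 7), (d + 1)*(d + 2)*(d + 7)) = d + 7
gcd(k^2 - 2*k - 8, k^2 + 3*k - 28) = k - 4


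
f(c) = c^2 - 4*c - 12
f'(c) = 2*c - 4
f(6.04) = 0.32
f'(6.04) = 8.08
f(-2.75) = 6.56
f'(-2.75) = -9.50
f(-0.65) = -8.98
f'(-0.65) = -5.30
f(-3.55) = 14.80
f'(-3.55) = -11.10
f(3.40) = -14.04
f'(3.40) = 2.80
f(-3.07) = 9.70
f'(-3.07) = -10.14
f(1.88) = -15.99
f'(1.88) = -0.24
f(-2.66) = 5.72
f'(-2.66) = -9.32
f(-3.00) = 9.00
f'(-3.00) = -10.00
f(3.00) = -15.00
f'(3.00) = 2.00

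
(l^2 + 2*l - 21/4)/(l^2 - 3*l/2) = (l + 7/2)/l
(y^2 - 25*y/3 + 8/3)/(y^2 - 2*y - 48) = (y - 1/3)/(y + 6)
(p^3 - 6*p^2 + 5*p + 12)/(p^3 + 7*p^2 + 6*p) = (p^2 - 7*p + 12)/(p*(p + 6))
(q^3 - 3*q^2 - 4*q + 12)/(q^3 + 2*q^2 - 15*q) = (q^2 - 4)/(q*(q + 5))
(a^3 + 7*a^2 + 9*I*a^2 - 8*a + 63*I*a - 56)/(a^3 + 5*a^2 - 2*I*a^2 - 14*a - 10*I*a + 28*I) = (a^2 + 9*I*a - 8)/(a^2 - 2*a*(1 + I) + 4*I)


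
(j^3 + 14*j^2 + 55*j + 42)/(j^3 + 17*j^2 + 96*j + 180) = (j^2 + 8*j + 7)/(j^2 + 11*j + 30)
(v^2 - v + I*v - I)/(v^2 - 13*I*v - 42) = (-v^2 + v - I*v + I)/(-v^2 + 13*I*v + 42)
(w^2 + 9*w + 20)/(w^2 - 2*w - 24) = (w + 5)/(w - 6)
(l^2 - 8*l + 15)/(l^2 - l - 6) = (l - 5)/(l + 2)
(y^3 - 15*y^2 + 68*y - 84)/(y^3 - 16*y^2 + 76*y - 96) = (y - 7)/(y - 8)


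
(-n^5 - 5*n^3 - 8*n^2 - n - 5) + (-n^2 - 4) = -n^5 - 5*n^3 - 9*n^2 - n - 9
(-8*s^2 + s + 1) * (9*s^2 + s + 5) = -72*s^4 + s^3 - 30*s^2 + 6*s + 5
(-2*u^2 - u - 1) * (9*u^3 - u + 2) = -18*u^5 - 9*u^4 - 7*u^3 - 3*u^2 - u - 2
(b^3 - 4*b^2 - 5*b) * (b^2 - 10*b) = b^5 - 14*b^4 + 35*b^3 + 50*b^2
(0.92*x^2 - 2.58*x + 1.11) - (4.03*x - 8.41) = 0.92*x^2 - 6.61*x + 9.52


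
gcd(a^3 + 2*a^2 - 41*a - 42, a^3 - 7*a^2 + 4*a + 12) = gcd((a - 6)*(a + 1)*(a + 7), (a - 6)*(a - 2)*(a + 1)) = a^2 - 5*a - 6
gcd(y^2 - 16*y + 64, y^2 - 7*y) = 1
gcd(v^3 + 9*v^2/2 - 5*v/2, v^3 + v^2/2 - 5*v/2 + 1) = v - 1/2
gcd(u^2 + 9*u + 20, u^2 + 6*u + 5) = u + 5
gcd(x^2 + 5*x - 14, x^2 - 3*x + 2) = x - 2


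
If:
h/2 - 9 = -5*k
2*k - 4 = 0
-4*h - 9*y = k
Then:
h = -2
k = 2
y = 2/3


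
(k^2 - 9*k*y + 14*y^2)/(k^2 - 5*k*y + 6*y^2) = (-k + 7*y)/(-k + 3*y)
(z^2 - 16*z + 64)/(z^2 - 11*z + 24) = (z - 8)/(z - 3)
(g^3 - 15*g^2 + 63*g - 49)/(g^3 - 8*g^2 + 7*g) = (g - 7)/g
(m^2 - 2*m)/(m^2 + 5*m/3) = 3*(m - 2)/(3*m + 5)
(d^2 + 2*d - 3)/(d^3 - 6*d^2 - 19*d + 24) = 1/(d - 8)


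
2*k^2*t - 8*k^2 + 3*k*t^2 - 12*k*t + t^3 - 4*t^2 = (k + t)*(2*k + t)*(t - 4)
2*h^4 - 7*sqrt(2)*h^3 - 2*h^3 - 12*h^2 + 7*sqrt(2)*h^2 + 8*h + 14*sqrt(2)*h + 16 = (h - 2)*(h - 4*sqrt(2))*(sqrt(2)*h + 1)*(sqrt(2)*h + sqrt(2))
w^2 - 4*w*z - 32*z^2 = (w - 8*z)*(w + 4*z)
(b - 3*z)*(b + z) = b^2 - 2*b*z - 3*z^2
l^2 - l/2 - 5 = (l - 5/2)*(l + 2)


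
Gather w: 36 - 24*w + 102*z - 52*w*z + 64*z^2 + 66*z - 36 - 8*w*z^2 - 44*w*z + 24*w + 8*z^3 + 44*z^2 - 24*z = w*(-8*z^2 - 96*z) + 8*z^3 + 108*z^2 + 144*z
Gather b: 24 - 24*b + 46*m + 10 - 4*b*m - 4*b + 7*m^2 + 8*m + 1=b*(-4*m - 28) + 7*m^2 + 54*m + 35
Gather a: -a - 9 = -a - 9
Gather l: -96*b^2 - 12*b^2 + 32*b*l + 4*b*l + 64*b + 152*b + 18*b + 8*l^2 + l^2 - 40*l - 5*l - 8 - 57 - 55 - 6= -108*b^2 + 234*b + 9*l^2 + l*(36*b - 45) - 126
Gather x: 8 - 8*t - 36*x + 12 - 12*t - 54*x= -20*t - 90*x + 20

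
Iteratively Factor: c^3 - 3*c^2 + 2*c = (c - 2)*(c^2 - c) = c*(c - 2)*(c - 1)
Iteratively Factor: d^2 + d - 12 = (d + 4)*(d - 3)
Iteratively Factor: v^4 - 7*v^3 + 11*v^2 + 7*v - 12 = (v + 1)*(v^3 - 8*v^2 + 19*v - 12) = (v - 1)*(v + 1)*(v^2 - 7*v + 12) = (v - 3)*(v - 1)*(v + 1)*(v - 4)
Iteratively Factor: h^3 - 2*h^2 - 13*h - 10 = (h - 5)*(h^2 + 3*h + 2) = (h - 5)*(h + 2)*(h + 1)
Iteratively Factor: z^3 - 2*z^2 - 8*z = (z)*(z^2 - 2*z - 8) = z*(z - 4)*(z + 2)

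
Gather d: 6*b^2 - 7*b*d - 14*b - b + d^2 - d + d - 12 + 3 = 6*b^2 - 7*b*d - 15*b + d^2 - 9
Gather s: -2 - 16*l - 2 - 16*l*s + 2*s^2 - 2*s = -16*l + 2*s^2 + s*(-16*l - 2) - 4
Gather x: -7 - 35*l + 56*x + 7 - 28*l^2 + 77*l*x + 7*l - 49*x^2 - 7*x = -28*l^2 - 28*l - 49*x^2 + x*(77*l + 49)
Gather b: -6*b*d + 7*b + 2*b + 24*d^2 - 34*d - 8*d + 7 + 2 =b*(9 - 6*d) + 24*d^2 - 42*d + 9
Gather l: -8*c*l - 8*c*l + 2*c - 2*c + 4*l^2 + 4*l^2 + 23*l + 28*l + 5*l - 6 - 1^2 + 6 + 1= 8*l^2 + l*(56 - 16*c)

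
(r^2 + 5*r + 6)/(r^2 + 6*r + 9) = (r + 2)/(r + 3)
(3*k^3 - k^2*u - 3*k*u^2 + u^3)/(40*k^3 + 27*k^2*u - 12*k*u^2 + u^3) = (3*k^2 - 4*k*u + u^2)/(40*k^2 - 13*k*u + u^2)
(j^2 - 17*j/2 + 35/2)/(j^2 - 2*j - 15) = (j - 7/2)/(j + 3)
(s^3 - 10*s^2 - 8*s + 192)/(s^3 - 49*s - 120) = (s^2 - 2*s - 24)/(s^2 + 8*s + 15)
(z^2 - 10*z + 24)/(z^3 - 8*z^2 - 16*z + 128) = (z - 6)/(z^2 - 4*z - 32)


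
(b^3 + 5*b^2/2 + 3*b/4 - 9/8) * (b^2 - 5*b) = b^5 - 5*b^4/2 - 47*b^3/4 - 39*b^2/8 + 45*b/8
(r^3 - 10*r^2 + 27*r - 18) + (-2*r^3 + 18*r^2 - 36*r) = -r^3 + 8*r^2 - 9*r - 18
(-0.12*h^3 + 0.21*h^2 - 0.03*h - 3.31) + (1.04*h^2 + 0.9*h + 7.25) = -0.12*h^3 + 1.25*h^2 + 0.87*h + 3.94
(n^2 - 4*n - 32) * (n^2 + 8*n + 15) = n^4 + 4*n^3 - 49*n^2 - 316*n - 480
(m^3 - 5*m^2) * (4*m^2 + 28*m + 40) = 4*m^5 + 8*m^4 - 100*m^3 - 200*m^2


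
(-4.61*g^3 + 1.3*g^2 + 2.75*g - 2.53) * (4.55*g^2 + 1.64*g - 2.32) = -20.9755*g^5 - 1.6454*g^4 + 25.3397*g^3 - 10.0175*g^2 - 10.5292*g + 5.8696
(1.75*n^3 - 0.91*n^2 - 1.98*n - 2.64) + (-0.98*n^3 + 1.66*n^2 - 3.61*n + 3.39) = 0.77*n^3 + 0.75*n^2 - 5.59*n + 0.75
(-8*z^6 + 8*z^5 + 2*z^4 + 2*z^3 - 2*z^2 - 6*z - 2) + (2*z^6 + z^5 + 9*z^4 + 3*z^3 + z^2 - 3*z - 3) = -6*z^6 + 9*z^5 + 11*z^4 + 5*z^3 - z^2 - 9*z - 5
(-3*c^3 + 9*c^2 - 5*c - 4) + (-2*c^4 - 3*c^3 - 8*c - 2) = -2*c^4 - 6*c^3 + 9*c^2 - 13*c - 6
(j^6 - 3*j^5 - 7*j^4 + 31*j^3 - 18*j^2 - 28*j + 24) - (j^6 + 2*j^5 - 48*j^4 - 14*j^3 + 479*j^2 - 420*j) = -5*j^5 + 41*j^4 + 45*j^3 - 497*j^2 + 392*j + 24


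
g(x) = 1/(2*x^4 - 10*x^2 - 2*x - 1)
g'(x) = (-8*x^3 + 20*x + 2)/(2*x^4 - 10*x^2 - 2*x - 1)^2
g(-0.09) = -1.11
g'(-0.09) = 0.25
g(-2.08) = -0.37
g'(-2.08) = 4.55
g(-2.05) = -0.28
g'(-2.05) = 2.30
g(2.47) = 0.13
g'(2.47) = -1.23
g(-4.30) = 0.00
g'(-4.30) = 0.00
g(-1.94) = -0.16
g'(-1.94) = 0.52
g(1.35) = -0.07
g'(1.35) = 0.04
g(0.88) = -0.11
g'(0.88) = 0.16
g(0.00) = -1.00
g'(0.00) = 2.00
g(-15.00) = 0.00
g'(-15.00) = 0.00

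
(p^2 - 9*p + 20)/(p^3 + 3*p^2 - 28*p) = (p - 5)/(p*(p + 7))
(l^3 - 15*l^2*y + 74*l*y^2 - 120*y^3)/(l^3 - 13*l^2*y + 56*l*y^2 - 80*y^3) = (-l + 6*y)/(-l + 4*y)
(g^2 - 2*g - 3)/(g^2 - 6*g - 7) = (g - 3)/(g - 7)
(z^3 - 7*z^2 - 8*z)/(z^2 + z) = z - 8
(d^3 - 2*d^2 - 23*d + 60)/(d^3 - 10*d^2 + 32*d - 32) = (d^2 + 2*d - 15)/(d^2 - 6*d + 8)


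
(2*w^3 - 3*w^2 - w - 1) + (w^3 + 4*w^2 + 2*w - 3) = 3*w^3 + w^2 + w - 4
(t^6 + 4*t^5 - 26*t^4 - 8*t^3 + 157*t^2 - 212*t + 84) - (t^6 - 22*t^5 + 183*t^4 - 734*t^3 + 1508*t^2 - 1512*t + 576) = 26*t^5 - 209*t^4 + 726*t^3 - 1351*t^2 + 1300*t - 492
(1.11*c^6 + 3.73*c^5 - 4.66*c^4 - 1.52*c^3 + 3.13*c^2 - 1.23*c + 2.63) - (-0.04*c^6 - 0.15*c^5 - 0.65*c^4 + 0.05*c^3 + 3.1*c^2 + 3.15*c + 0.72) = 1.15*c^6 + 3.88*c^5 - 4.01*c^4 - 1.57*c^3 + 0.0299999999999998*c^2 - 4.38*c + 1.91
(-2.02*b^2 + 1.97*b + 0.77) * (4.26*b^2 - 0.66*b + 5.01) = -8.6052*b^4 + 9.7254*b^3 - 8.1402*b^2 + 9.3615*b + 3.8577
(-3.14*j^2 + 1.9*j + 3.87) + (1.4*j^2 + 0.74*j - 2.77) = -1.74*j^2 + 2.64*j + 1.1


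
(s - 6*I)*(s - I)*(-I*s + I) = -I*s^3 - 7*s^2 + I*s^2 + 7*s + 6*I*s - 6*I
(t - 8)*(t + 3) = t^2 - 5*t - 24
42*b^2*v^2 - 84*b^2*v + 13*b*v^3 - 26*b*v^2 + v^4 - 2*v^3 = v*(6*b + v)*(7*b + v)*(v - 2)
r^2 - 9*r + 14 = (r - 7)*(r - 2)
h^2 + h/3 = h*(h + 1/3)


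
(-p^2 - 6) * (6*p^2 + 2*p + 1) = -6*p^4 - 2*p^3 - 37*p^2 - 12*p - 6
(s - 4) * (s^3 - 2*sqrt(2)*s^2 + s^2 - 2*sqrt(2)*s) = s^4 - 3*s^3 - 2*sqrt(2)*s^3 - 4*s^2 + 6*sqrt(2)*s^2 + 8*sqrt(2)*s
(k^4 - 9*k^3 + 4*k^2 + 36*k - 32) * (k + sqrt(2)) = k^5 - 9*k^4 + sqrt(2)*k^4 - 9*sqrt(2)*k^3 + 4*k^3 + 4*sqrt(2)*k^2 + 36*k^2 - 32*k + 36*sqrt(2)*k - 32*sqrt(2)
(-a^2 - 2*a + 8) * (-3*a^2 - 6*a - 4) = 3*a^4 + 12*a^3 - 8*a^2 - 40*a - 32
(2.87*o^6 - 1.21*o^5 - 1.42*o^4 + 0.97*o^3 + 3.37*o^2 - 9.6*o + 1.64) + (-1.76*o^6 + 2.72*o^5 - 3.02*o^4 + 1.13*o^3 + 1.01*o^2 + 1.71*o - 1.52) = 1.11*o^6 + 1.51*o^5 - 4.44*o^4 + 2.1*o^3 + 4.38*o^2 - 7.89*o + 0.12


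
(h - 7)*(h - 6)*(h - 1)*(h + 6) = h^4 - 8*h^3 - 29*h^2 + 288*h - 252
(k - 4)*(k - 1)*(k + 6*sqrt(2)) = k^3 - 5*k^2 + 6*sqrt(2)*k^2 - 30*sqrt(2)*k + 4*k + 24*sqrt(2)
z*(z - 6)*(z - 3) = z^3 - 9*z^2 + 18*z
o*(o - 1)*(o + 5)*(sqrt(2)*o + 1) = sqrt(2)*o^4 + o^3 + 4*sqrt(2)*o^3 - 5*sqrt(2)*o^2 + 4*o^2 - 5*o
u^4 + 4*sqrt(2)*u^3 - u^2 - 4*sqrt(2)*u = u*(u - 1)*(u + 1)*(u + 4*sqrt(2))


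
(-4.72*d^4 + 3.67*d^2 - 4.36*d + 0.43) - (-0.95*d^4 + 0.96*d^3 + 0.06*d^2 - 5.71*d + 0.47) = -3.77*d^4 - 0.96*d^3 + 3.61*d^2 + 1.35*d - 0.04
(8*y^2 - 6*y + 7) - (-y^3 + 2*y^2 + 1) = y^3 + 6*y^2 - 6*y + 6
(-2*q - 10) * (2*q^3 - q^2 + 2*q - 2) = -4*q^4 - 18*q^3 + 6*q^2 - 16*q + 20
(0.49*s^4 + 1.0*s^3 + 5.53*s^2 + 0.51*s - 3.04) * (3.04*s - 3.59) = 1.4896*s^5 + 1.2809*s^4 + 13.2212*s^3 - 18.3023*s^2 - 11.0725*s + 10.9136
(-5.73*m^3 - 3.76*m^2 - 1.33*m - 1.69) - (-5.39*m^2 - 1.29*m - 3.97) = -5.73*m^3 + 1.63*m^2 - 0.04*m + 2.28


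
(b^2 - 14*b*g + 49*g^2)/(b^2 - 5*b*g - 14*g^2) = (b - 7*g)/(b + 2*g)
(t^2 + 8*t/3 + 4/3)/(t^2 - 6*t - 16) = (t + 2/3)/(t - 8)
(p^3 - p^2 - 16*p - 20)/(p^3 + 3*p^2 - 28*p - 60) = (p + 2)/(p + 6)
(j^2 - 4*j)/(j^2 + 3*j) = (j - 4)/(j + 3)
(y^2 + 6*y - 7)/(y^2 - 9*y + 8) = (y + 7)/(y - 8)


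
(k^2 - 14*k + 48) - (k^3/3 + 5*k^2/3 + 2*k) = -k^3/3 - 2*k^2/3 - 16*k + 48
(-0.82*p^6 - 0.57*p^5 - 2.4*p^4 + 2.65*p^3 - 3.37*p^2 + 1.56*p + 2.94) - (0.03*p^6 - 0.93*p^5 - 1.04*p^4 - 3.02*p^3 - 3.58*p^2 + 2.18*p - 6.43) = -0.85*p^6 + 0.36*p^5 - 1.36*p^4 + 5.67*p^3 + 0.21*p^2 - 0.62*p + 9.37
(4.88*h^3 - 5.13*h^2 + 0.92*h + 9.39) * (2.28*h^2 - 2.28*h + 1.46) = 11.1264*h^5 - 22.8228*h^4 + 20.9188*h^3 + 11.8218*h^2 - 20.066*h + 13.7094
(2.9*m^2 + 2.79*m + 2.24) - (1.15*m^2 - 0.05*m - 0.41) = 1.75*m^2 + 2.84*m + 2.65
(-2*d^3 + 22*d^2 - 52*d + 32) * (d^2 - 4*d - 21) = -2*d^5 + 30*d^4 - 98*d^3 - 222*d^2 + 964*d - 672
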